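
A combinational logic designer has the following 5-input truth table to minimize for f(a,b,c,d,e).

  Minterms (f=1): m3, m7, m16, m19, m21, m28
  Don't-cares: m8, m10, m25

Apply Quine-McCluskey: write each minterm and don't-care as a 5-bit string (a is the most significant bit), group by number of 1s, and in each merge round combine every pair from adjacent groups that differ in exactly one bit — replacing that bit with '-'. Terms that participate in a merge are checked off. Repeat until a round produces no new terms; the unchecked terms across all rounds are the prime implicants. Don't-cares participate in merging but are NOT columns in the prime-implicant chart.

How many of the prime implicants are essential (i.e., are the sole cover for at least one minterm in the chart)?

size-2^0 implicants → 00011(✓)  00111(✓)  01000(✓)  01010(✓)  10000  10011(✓)  10101  11001  11100
size-2^1 implicants → -0011  00-11  010-0
Unchecked terms (primes): -0011, 00-11, 010-0, 10000, 10101, 11001, 11100
Minterm coverage:
  m3 ⊆ -0011,00-11
  m7 ⊆ 00-11 [E]
  m16 ⊆ 10000 [E]
  m19 ⊆ -0011 [E]
  m21 ⊆ 10101 [E]
  m28 ⊆ 11100 [E]
E = {-0011, 00-11, 10000, 10101, 11100}

5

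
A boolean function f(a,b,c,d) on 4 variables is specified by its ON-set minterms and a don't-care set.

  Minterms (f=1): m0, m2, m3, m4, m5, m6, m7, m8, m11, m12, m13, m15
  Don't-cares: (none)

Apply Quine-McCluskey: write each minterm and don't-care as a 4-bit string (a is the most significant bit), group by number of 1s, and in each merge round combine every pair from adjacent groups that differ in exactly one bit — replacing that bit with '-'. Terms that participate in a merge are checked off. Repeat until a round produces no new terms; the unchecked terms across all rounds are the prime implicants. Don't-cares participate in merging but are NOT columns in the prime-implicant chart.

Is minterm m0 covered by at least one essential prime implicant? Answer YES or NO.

Round 0: 0000✓ 0010✓ 0011✓ 0100✓ 0101✓ 0110✓ 0111✓ 1000✓ 1011✓ 1100✓ 1101✓ 1111✓
Round 1: -000✓ -011✓ -100✓ -101✓ -111✓ 0-00✓ 0-10✓ 0-11✓ 00-0✓ 001-✓ 01-0✓ 01-1✓ 010-✓ 011-✓ 1-00✓ 1-11✓ 11-1✓ 110-✓
Round 2: --00 --11 -1-1 -10- 0--0 0-1- 01--
PIs = {--00, --11, -1-1, -10-, 0--0, 0-1-, 01--}
Coverage chart:
  m0: --00,0--0
  m2: 0--0,0-1-
  m3: --11,0-1-
  m4: --00,-10-,0--0,01--
  m5: -1-1,-10-,01--
  m6: 0--0,0-1-,01--
  m7: --11,-1-1,0-1-,01--
  m8: --00 ←essential
  m11: --11 ←essential
  m12: --00,-10-
  m13: -1-1,-10-
  m15: --11,-1-1
Essential: --00, --11

YES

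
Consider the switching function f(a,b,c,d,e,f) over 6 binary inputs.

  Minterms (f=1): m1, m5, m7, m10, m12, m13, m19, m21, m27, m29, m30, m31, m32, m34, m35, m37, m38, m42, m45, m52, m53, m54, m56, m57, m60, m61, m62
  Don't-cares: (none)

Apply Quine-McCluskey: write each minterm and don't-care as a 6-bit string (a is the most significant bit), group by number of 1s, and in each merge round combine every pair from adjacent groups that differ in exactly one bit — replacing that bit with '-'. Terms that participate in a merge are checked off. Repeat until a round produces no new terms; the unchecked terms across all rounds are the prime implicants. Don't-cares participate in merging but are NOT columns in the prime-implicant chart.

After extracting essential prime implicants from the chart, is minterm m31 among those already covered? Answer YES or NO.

[col 0] 000001*, 000101*, 000111*, 001010*, 001100*, 001101*, 010011*, 010101*, 011011*, 011101*, 011110*, 011111*, 100000*, 100010*, 100011*, 100101*, 100110*, 101010*, 101101*, 110100*, 110101*, 110110*, 111000*, 111001*, 111100*, 111101*, 111110*
[col 1] -00101*, -01010, -01101*, -10101*, -11101*, -11110, 0-0101*, 0-1101*, 00-101*, 000-01, 0001-1, 00110-, 01-011, 01-101*, 011-11, 0111-1, 01111-, 1-0101*, 1-0110, 1-1101*, 10-010, 10-101*, 100-10, 1000-0, 10001-, 11-100*, 11-101*, 11-110*, 1101-0*, 11010-*, 111-00*, 111-01*, 11100-*, 1111-0*, 11110-*
[col 2] --0101*, --1101*, -0-101*, -1-101*, 0--101*, 1--101*, 11-1-0, 11-10-, 111-0-
[col 3] ---101
Prime implicants: ---101, -01010, -11110, 000-01, 0001-1, 00110-, 01-011, 011-11, 0111-1, 01111-, 1-0110, 10-010, 100-10, 1000-0, 10001-, 11-1-0, 11-10-, 111-0-
PI chart (minterm → PIs covering it):
  1 | 000-01  (sole → essential)
  5 | ---101,000-01,0001-1
  7 | 0001-1  (sole → essential)
  10 | -01010  (sole → essential)
  12 | 00110-  (sole → essential)
  13 | ---101,00110-
  19 | 01-011  (sole → essential)
  21 | ---101  (sole → essential)
  27 | 01-011,011-11
  29 | ---101,0111-1
  30 | -11110,01111-
  31 | 011-11,0111-1,01111-
  32 | 1000-0  (sole → essential)
  34 | 10-010,100-10,1000-0,10001-
  35 | 10001-  (sole → essential)
  37 | ---101  (sole → essential)
  38 | 1-0110,100-10
  42 | -01010,10-010
  45 | ---101  (sole → essential)
  52 | 11-1-0,11-10-
  53 | ---101,11-10-
  54 | 1-0110,11-1-0
  56 | 111-0-  (sole → essential)
  57 | 111-0-  (sole → essential)
  60 | 11-1-0,11-10-,111-0-
  61 | ---101,11-10-,111-0-
  62 | -11110,11-1-0
Essential prime implicants: ---101, -01010, 000-01, 0001-1, 00110-, 01-011, 1000-0, 10001-, 111-0-

NO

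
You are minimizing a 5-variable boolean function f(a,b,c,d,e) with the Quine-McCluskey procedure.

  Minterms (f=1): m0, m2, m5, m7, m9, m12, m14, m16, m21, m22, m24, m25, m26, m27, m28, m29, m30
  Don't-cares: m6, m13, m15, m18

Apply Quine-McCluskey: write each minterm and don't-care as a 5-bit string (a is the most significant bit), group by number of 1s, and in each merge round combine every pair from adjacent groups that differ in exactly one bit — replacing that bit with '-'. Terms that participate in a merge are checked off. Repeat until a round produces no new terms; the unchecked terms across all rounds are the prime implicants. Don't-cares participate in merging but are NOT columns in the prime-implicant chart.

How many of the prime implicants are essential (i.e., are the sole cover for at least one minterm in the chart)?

4

[col 0] 00000*, 00010*, 00101*, 00110*, 00111*, 01001*, 01100*, 01101*, 01110*, 01111*, 10000*, 10010*, 10101*, 10110*, 11000*, 11001*, 11010*, 11011*, 11100*, 11101*, 11110*
[col 1] -0000*, -0010*, -0101*, -0110*, -1001*, -1100*, -1101*, -1110*, 0-101*, 0-110*, 0-111*, 00-10*, 000-0*, 001-1*, 0011-*, 01-01*, 011-0*, 011-1*, 0110-*, 0111-*, 1-000*, 1-010*, 1-101*, 1-110*, 10-10*, 100-0*, 11-00*, 11-01*, 11-10*, 110-0*, 110-1*, 1100-*, 1101-*, 111-0*, 1110-*
[col 2] --101, --110, -0-10, -00-0, -1-01, -11-0, -110-, 0-1-1, 0-11-, 011--, 1--10, 1-0-0, 11--0, 11-0-, 110--
Prime implicants: --101, --110, -0-10, -00-0, -1-01, -11-0, -110-, 0-1-1, 0-11-, 011--, 1--10, 1-0-0, 11--0, 11-0-, 110--
PI chart (minterm → PIs covering it):
  0 | -00-0  (sole → essential)
  2 | -0-10,-00-0
  5 | --101,0-1-1
  7 | 0-1-1,0-11-
  9 | -1-01  (sole → essential)
  12 | -11-0,-110-,011--
  14 | --110,-11-0,0-11-,011--
  16 | -00-0,1-0-0
  21 | --101  (sole → essential)
  22 | --110,-0-10,1--10
  24 | 1-0-0,11--0,11-0-,110--
  25 | -1-01,11-0-,110--
  26 | 1--10,1-0-0,11--0,110--
  27 | 110--  (sole → essential)
  28 | -11-0,-110-,11--0,11-0-
  29 | --101,-1-01,-110-,11-0-
  30 | --110,-11-0,1--10,11--0
Essential prime implicants: --101, -00-0, -1-01, 110--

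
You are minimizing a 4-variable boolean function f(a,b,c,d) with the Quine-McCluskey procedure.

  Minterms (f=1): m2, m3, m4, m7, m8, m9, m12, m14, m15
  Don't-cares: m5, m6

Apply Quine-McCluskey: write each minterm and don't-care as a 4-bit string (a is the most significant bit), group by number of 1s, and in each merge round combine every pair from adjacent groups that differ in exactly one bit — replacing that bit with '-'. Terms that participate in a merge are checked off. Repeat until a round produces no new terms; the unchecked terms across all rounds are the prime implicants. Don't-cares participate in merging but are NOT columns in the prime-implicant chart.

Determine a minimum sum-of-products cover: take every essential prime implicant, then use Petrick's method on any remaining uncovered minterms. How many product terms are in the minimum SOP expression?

4

Round 0: 0010✓ 0011✓ 0100✓ 0101✓ 0110✓ 0111✓ 1000✓ 1001✓ 1100✓ 1110✓ 1111✓
Round 1: -100✓ -110✓ -111✓ 0-10✓ 0-11✓ 001-✓ 01-0✓ 01-1✓ 010-✓ 011-✓ 1-00 100- 11-0✓ 111-✓
Round 2: -1-0 -11- 0-1- 01--
PIs = {-1-0, -11-, 0-1-, 01--, 1-00, 100-}
Coverage chart:
  m2: 0-1- ←essential
  m3: 0-1- ←essential
  m4: -1-0,01--
  m7: -11-,0-1-,01--
  m8: 1-00,100-
  m9: 100- ←essential
  m12: -1-0,1-00
  m14: -1-0,-11-
  m15: -11- ←essential
Essential: -11-, 0-1-, 100-
Petrick residual → -1-0
Min cover (4 terms): bd' + bc + a'c + ab'c'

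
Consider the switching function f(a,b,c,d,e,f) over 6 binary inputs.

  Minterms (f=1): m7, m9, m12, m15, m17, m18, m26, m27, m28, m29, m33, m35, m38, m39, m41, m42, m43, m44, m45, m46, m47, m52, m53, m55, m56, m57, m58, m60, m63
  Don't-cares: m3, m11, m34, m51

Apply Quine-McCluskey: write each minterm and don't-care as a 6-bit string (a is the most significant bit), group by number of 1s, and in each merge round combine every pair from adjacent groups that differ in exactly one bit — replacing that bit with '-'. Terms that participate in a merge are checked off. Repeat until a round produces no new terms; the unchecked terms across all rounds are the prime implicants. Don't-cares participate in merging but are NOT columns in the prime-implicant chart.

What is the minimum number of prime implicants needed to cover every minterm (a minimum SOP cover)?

14

[col 0] 000011*, 000111*, 001001*, 001011*, 001100*, 001111*, 010001, 010010*, 011010*, 011011*, 011100*, 011101*, 100001*, 100010*, 100011*, 100110*, 100111*, 101001*, 101010*, 101011*, 101100*, 101101*, 101110*, 101111*, 110011*, 110100*, 110101*, 110111*, 111000*, 111001*, 111010*, 111100*, 111111*
[col 1] -00011*, -00111*, -01001*, -01011*, -01100*, -01111*, -11010, -11100*, 0-1011, 0-1100*, 00-011*, 00-111*, 000-11*, 001-11*, 0010-1*, 01-010, 01101-, 01110-, 1-0011*, 1-0111*, 1-1001, 1-1010, 1-1100*, 1-1111*, 10-001*, 10-010*, 10-011*, 10-110*, 10-111*, 100-10*, 100-11*, 1000-1*, 10001-*, 10011-*, 101-01*, 101-10*, 101-11*, 1010-1*, 10101-*, 1011-0*, 1011-1*, 10110-*, 10111-*, 11-100, 11-111*, 110-11*, 1101-1, 11010-, 111-00, 1110-0, 11100-
[col 2] --1100, -0-011*, -0-111*, -00-11*, -01-11*, -010-1, 00--11*, 1--111, 1-0-11, 10--10*, 10--11*, 10-0-1, 10-01-*, 10-11-*, 100-1-*, 101--1, 101-1-*, 1011--
[col 3] -0--11, 10--1-
Prime implicants: --1100, -0--11, -010-1, -11010, 0-1011, 01-010, 010001, 01101-, 01110-, 1--111, 1-0-11, 1-1001, 1-1010, 10--1-, 10-0-1, 101--1, 1011--, 11-100, 1101-1, 11010-, 111-00, 1110-0, 11100-
PI chart (minterm → PIs covering it):
  7 | -0--11  (sole → essential)
  9 | -010-1  (sole → essential)
  12 | --1100  (sole → essential)
  15 | -0--11  (sole → essential)
  17 | 010001  (sole → essential)
  18 | 01-010  (sole → essential)
  26 | -11010,01-010,01101-
  27 | 0-1011,01101-
  28 | --1100,01110-
  29 | 01110-  (sole → essential)
  33 | 10-0-1  (sole → essential)
  35 | -0--11,1-0-11,10--1-,10-0-1
  38 | 10--1-  (sole → essential)
  39 | -0--11,1--111,1-0-11,10--1-
  41 | -010-1,1-1001,10-0-1,101--1
  42 | 1-1010,10--1-
  43 | -0--11,-010-1,10--1-,10-0-1,101--1
  44 | --1100,1011--
  45 | 101--1,1011--
  46 | 10--1-,1011--
  47 | -0--11,1--111,10--1-,101--1,1011--
  52 | 11-100,11010-
  53 | 1101-1,11010-
  55 | 1--111,1-0-11,1101-1
  56 | 111-00,1110-0,11100-
  57 | 1-1001,11100-
  58 | -11010,1-1010,1110-0
  60 | --1100,11-100,111-00
  63 | 1--111  (sole → essential)
Essential prime implicants: --1100, -0--11, -010-1, 01-010, 010001, 01110-, 1--111, 10--1-, 10-0-1
Petrick residual → -11010, 0-1011, 101--1, 11010-, 11100-
Minimum SOP uses 14 PIs: cde'f' + b'ef + b'cd'f + bcd'ef' + a'cd'ef + a'bd'ef' + a'bc'd'e'f + a'bcde' + adef + ab'e + ab'd'f + ab'cf + abc'de' + abcd'e'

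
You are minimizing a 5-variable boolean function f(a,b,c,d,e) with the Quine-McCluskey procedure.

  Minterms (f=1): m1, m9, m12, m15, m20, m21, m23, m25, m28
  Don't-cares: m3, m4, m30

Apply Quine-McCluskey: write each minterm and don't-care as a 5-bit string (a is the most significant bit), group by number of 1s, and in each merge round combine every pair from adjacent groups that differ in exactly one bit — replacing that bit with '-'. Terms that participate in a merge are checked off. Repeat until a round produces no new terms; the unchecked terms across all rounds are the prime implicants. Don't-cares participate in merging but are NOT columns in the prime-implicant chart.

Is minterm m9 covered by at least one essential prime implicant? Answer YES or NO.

Round 0: 00001✓ 00011✓ 00100✓ 01001✓ 01100✓ 01111 10100✓ 10101✓ 10111✓ 11001✓ 11100✓ 11110✓
Round 1: -0100✓ -1001 -1100✓ 0-001 0-100✓ 000-1 1-100✓ 101-1 1010- 111-0
Round 2: --100
PIs = {--100, -1001, 0-001, 000-1, 01111, 101-1, 1010-, 111-0}
Coverage chart:
  m1: 0-001,000-1
  m9: -1001,0-001
  m12: --100 ←essential
  m15: 01111 ←essential
  m20: --100,1010-
  m21: 101-1,1010-
  m23: 101-1 ←essential
  m25: -1001 ←essential
  m28: --100,111-0
Essential: --100, -1001, 01111, 101-1

YES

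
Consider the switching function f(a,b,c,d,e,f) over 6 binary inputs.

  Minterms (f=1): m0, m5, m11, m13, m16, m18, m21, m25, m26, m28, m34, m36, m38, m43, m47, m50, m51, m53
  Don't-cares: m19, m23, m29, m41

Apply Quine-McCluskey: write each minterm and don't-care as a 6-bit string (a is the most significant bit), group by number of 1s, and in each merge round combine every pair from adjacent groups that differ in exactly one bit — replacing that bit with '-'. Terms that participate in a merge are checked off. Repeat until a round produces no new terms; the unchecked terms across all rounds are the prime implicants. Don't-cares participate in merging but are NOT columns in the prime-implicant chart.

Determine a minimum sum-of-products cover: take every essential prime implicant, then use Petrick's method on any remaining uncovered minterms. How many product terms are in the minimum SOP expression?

11

Round 0: 000000✓ 000101✓ 001011✓ 001101✓ 010000✓ 010010✓ 010011✓ 010101✓ 010111✓ 011001✓ 011010✓ 011100✓ 011101✓ 100010✓ 100100✓ 100110✓ 101001✓ 101011✓ 101111✓ 110010✓ 110011✓ 110101✓
Round 1: -01011 -10010✓ -10011✓ -10101 0-0000 0-0101✓ 0-1101✓ 00-101✓ 01-010 01-101✓ 010-11 0100-0 01001-✓ 0101-1 011-01 01110- 1-0010 100-10 1001-0 101-11 1010-1 11001-✓
Round 2: -1001- 0--101
PIs = {-01011, -1001-, -10101, 0--101, 0-0000, 01-010, 010-11, 0100-0, 0101-1, 011-01, 01110-, 1-0010, 100-10, 1001-0, 101-11, 1010-1}
Coverage chart:
  m0: 0-0000 ←essential
  m5: 0--101 ←essential
  m11: -01011 ←essential
  m13: 0--101 ←essential
  m16: 0-0000,0100-0
  m18: -1001-,01-010,0100-0
  m21: -10101,0--101,0101-1
  m25: 011-01 ←essential
  m26: 01-010 ←essential
  m28: 01110- ←essential
  m34: 1-0010,100-10
  m36: 1001-0 ←essential
  m38: 100-10,1001-0
  m43: -01011,101-11,1010-1
  m47: 101-11 ←essential
  m50: -1001-,1-0010
  m51: -1001- ←essential
  m53: -10101 ←essential
Essential: -01011, -1001-, -10101, 0--101, 0-0000, 01-010, 011-01, 01110-, 1001-0, 101-11
Petrick residual → 1-0010
Min cover (11 terms): b'cd'ef + bc'd'e + bc'de'f + a'de'f + a'c'd'e'f' + a'bd'ef' + a'bce'f + a'bcde' + ac'd'ef' + ab'c'df' + ab'cef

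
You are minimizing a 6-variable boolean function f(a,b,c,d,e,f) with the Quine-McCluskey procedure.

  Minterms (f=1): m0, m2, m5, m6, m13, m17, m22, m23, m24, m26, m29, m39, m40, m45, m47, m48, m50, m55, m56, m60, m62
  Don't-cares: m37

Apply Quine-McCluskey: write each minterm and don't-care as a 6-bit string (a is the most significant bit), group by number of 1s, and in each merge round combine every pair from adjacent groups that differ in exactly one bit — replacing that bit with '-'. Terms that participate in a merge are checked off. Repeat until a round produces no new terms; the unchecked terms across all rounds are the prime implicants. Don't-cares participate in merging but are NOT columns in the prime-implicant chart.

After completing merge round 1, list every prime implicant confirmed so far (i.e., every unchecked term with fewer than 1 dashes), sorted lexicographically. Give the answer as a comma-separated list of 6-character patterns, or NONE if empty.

Round 0: 000000✓ 000010✓ 000101✓ 000110✓ 001101✓ 010001 010110✓ 010111✓ 011000✓ 011010✓ 011101✓ 100101✓ 100111✓ 101000✓ 101101✓ 101111✓ 110000✓ 110010✓ 110111✓ 111000✓ 111100✓ 111110✓
Round 1: -00101✓ -01101✓ -10111 -11000 0-0110 0-1101 00-101✓ 000-10 0000-0 01011- 0110-0 1-0111 1-1000 10-101✓ 10-111✓ 1001-1✓ 1011-1✓ 11-000 1100-0 111-00 1111-0
Round 2: -0-101 10-1-1
PIs = {-0-101, -10111, -11000, 0-0110, 0-1101, 000-10, 0000-0, 010001, 01011-, 0110-0, 1-0111, 1-1000, 10-1-1, 11-000, 1100-0, 111-00, 1111-0}

010001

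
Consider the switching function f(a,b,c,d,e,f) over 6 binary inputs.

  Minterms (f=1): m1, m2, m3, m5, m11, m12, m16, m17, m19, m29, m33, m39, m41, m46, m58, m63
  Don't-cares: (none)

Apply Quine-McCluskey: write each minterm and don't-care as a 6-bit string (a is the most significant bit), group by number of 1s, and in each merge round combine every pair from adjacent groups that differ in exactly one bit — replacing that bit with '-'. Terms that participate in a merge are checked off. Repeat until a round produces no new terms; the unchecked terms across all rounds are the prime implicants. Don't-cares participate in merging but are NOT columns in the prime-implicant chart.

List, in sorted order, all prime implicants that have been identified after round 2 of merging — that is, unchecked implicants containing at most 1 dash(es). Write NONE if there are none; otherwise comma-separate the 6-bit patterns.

-00001, 00-011, 000-01, 00001-, 001100, 01000-, 011101, 10-001, 100111, 101110, 111010, 111111

Round 0: 000001✓ 000010✓ 000011✓ 000101✓ 001011✓ 001100 010000✓ 010001✓ 010011✓ 011101 100001✓ 100111 101001✓ 101110 111010 111111
Round 1: -00001 0-0001✓ 0-0011✓ 00-011 000-01 0000-1✓ 00001- 0100-1✓ 01000- 10-001
Round 2: 0-00-1
PIs = {-00001, 0-00-1, 00-011, 000-01, 00001-, 001100, 01000-, 011101, 10-001, 100111, 101110, 111010, 111111}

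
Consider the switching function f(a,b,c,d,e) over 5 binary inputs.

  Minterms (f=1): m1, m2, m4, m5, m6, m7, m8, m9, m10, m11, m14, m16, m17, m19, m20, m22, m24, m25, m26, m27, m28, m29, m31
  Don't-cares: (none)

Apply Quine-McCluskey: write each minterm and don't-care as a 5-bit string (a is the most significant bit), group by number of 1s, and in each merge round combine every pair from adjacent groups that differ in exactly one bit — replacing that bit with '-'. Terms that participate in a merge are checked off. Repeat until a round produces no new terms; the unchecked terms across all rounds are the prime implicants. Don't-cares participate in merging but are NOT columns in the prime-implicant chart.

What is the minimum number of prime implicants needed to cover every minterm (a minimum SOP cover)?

Round 0: 00001✓ 00010✓ 00100✓ 00101✓ 00110✓ 00111✓ 01000✓ 01001✓ 01010✓ 01011✓ 01110✓ 10000✓ 10001✓ 10011✓ 10100✓ 10110✓ 11000✓ 11001✓ 11010✓ 11011✓ 11100✓ 11101✓ 11111✓
Round 1: -0001✓ -0100✓ -0110✓ -1000✓ -1001✓ -1010✓ -1011✓ 0-001✓ 0-010✓ 0-110✓ 00-01 00-10✓ 001-0✓ 001-1✓ 0010-✓ 0011-✓ 01-10✓ 010-0✓ 010-1✓ 0100-✓ 0101-✓ 1-000✓ 1-001✓ 1-011✓ 1-100✓ 10-00✓ 100-1✓ 1000-✓ 101-0✓ 11-00✓ 11-01✓ 11-11✓ 110-0✓ 110-1✓ 1100-✓ 1101-✓ 111-1✓ 1110-✓
Round 2: --001 -01-0 -10-0✓ -10-1✓ -100-✓ -101-✓ 0--10 001-- 010--✓ 1--00 1-0-1 1-00- 11--1 11-0- 110--✓
Round 3: -10--
PIs = {--001, -01-0, -10--, 0--10, 00-01, 001--, 1--00, 1-0-1, 1-00-, 11--1, 11-0-}
Coverage chart:
  m1: --001,00-01
  m2: 0--10 ←essential
  m4: -01-0,001--
  m5: 00-01,001--
  m6: -01-0,0--10,001--
  m7: 001-- ←essential
  m8: -10-- ←essential
  m9: --001,-10--
  m10: -10--,0--10
  m11: -10-- ←essential
  m14: 0--10 ←essential
  m16: 1--00,1-00-
  m17: --001,1-0-1,1-00-
  m19: 1-0-1 ←essential
  m20: -01-0,1--00
  m22: -01-0 ←essential
  m24: -10--,1--00,1-00-,11-0-
  m25: --001,-10--,1-0-1,1-00-,11--1,11-0-
  m26: -10-- ←essential
  m27: -10--,1-0-1,11--1
  m28: 1--00,11-0-
  m29: 11--1,11-0-
  m31: 11--1 ←essential
Essential: -01-0, -10--, 0--10, 001--, 1-0-1, 11--1
Petrick residual → --001, 1--00
Min cover (8 terms): c'd'e + b'ce' + bc' + a'de' + a'b'c + ad'e' + ac'e + abe

8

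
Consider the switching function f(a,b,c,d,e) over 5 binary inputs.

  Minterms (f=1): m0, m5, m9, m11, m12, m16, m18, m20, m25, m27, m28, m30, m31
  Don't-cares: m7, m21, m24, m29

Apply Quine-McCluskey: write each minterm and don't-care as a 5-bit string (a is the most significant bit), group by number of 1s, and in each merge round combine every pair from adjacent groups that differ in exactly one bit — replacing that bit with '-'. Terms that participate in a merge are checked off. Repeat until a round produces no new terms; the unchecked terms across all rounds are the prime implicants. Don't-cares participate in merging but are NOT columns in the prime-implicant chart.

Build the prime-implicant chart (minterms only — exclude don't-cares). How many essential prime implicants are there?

[col 0] 00000*, 00101*, 00111*, 01001*, 01011*, 01100*, 10000*, 10010*, 10100*, 10101*, 11000*, 11001*, 11011*, 11100*, 11101*, 11110*, 11111*
[col 1] -0000, -0101, -1001*, -1011*, -1100, 001-1, 010-1*, 1-000*, 1-100*, 1-101*, 10-00*, 100-0, 1010-*, 11-00*, 11-01*, 11-11*, 110-1*, 1100-*, 111-0*, 111-1*, 1110-*, 1111-*
[col 2] -10-1, 1--00, 1-10-, 11--1, 11-0-, 111--
Prime implicants: -0000, -0101, -10-1, -1100, 001-1, 1--00, 1-10-, 100-0, 11--1, 11-0-, 111--
PI chart (minterm → PIs covering it):
  0 | -0000  (sole → essential)
  5 | -0101,001-1
  9 | -10-1  (sole → essential)
  11 | -10-1  (sole → essential)
  12 | -1100  (sole → essential)
  16 | -0000,1--00,100-0
  18 | 100-0  (sole → essential)
  20 | 1--00,1-10-
  25 | -10-1,11--1,11-0-
  27 | -10-1,11--1
  28 | -1100,1--00,1-10-,11-0-,111--
  30 | 111--  (sole → essential)
  31 | 11--1,111--
Essential prime implicants: -0000, -10-1, -1100, 100-0, 111--

5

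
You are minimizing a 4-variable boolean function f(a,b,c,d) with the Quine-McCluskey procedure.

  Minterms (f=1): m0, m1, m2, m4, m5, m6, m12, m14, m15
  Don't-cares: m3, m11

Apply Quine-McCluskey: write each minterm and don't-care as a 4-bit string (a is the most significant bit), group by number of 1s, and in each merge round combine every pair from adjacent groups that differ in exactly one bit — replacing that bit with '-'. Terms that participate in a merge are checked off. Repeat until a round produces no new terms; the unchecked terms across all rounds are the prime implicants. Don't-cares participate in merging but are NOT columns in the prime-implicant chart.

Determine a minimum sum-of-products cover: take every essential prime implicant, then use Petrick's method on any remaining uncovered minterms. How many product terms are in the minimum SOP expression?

Round 0: 0000✓ 0001✓ 0010✓ 0011✓ 0100✓ 0101✓ 0110✓ 1011✓ 1100✓ 1110✓ 1111✓
Round 1: -011 -100✓ -110✓ 0-00✓ 0-01✓ 0-10✓ 00-0✓ 00-1✓ 000-✓ 001-✓ 01-0✓ 010-✓ 1-11 11-0✓ 111-
Round 2: -1-0 0--0 0-0- 00--
PIs = {-011, -1-0, 0--0, 0-0-, 00--, 1-11, 111-}
Coverage chart:
  m0: 0--0,0-0-,00--
  m1: 0-0-,00--
  m2: 0--0,00--
  m4: -1-0,0--0,0-0-
  m5: 0-0- ←essential
  m6: -1-0,0--0
  m12: -1-0 ←essential
  m14: -1-0,111-
  m15: 1-11,111-
Essential: -1-0, 0-0-
Petrick residual → 0--0, 1-11
Min cover (4 terms): bd' + a'd' + a'c' + acd

4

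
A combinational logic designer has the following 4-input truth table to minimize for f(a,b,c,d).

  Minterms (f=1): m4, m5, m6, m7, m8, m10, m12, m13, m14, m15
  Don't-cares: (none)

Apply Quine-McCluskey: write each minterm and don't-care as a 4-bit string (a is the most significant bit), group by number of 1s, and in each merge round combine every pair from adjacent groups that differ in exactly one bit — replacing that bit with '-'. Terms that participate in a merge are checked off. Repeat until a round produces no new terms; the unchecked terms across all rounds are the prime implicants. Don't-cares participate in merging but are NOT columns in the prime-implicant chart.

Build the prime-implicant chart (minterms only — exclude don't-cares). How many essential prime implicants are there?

2

[col 0] 0100*, 0101*, 0110*, 0111*, 1000*, 1010*, 1100*, 1101*, 1110*, 1111*
[col 1] -100*, -101*, -110*, -111*, 01-0*, 01-1*, 010-*, 011-*, 1-00*, 1-10*, 10-0*, 11-0*, 11-1*, 110-*, 111-*
[col 2] -1-0*, -1-1*, -10-*, -11-*, 01--*, 1--0, 11--*
[col 3] -1--
Prime implicants: -1--, 1--0
PI chart (minterm → PIs covering it):
  4 | -1--  (sole → essential)
  5 | -1--  (sole → essential)
  6 | -1--  (sole → essential)
  7 | -1--  (sole → essential)
  8 | 1--0  (sole → essential)
  10 | 1--0  (sole → essential)
  12 | -1--,1--0
  13 | -1--  (sole → essential)
  14 | -1--,1--0
  15 | -1--  (sole → essential)
Essential prime implicants: -1--, 1--0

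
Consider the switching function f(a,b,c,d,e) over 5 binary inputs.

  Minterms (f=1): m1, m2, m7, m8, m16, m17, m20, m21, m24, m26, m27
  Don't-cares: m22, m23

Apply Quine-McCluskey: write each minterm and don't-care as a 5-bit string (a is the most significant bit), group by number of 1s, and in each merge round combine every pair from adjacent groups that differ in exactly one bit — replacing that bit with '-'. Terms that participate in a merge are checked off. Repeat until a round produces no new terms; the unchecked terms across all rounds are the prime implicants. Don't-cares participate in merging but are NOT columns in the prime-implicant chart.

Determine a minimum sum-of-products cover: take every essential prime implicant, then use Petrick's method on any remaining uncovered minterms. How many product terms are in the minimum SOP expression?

6

Round 0: 00001✓ 00010 00111✓ 01000✓ 10000✓ 10001✓ 10100✓ 10101✓ 10110✓ 10111✓ 11000✓ 11010✓ 11011✓
Round 1: -0001 -0111 -1000 1-000 10-00✓ 10-01✓ 1000-✓ 101-0✓ 101-1✓ 1010-✓ 1011-✓ 110-0 1101-
Round 2: 10-0- 101--
PIs = {-0001, -0111, -1000, 00010, 1-000, 10-0-, 101--, 110-0, 1101-}
Coverage chart:
  m1: -0001 ←essential
  m2: 00010 ←essential
  m7: -0111 ←essential
  m8: -1000 ←essential
  m16: 1-000,10-0-
  m17: -0001,10-0-
  m20: 10-0-,101--
  m21: 10-0-,101--
  m24: -1000,1-000,110-0
  m26: 110-0,1101-
  m27: 1101- ←essential
Essential: -0001, -0111, -1000, 00010, 1101-
Petrick residual → 10-0-
Min cover (6 terms): b'c'd'e + b'cde + bc'd'e' + a'b'c'de' + ab'd' + abc'd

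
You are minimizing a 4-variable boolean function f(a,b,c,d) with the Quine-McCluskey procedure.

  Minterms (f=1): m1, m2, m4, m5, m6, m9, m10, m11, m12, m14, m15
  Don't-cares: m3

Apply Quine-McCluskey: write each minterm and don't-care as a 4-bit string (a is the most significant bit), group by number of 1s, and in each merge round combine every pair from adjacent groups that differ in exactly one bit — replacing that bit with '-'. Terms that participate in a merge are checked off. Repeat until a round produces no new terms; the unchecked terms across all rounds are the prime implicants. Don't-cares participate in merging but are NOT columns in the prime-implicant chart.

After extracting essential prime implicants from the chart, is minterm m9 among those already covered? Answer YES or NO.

Round 0: 0001✓ 0010✓ 0011✓ 0100✓ 0101✓ 0110✓ 1001✓ 1010✓ 1011✓ 1100✓ 1110✓ 1111✓
Round 1: -001✓ -010✓ -011✓ -100✓ -110✓ 0-01 0-10✓ 00-1✓ 001-✓ 01-0✓ 010- 1-10✓ 1-11✓ 10-1✓ 101-✓ 11-0✓ 111-✓
Round 2: --10 -0-1 -01- -1-0 1-1-
PIs = {--10, -0-1, -01-, -1-0, 0-01, 010-, 1-1-}
Coverage chart:
  m1: -0-1,0-01
  m2: --10,-01-
  m4: -1-0,010-
  m5: 0-01,010-
  m6: --10,-1-0
  m9: -0-1 ←essential
  m10: --10,-01-,1-1-
  m11: -0-1,-01-,1-1-
  m12: -1-0 ←essential
  m14: --10,-1-0,1-1-
  m15: 1-1- ←essential
Essential: -0-1, -1-0, 1-1-

YES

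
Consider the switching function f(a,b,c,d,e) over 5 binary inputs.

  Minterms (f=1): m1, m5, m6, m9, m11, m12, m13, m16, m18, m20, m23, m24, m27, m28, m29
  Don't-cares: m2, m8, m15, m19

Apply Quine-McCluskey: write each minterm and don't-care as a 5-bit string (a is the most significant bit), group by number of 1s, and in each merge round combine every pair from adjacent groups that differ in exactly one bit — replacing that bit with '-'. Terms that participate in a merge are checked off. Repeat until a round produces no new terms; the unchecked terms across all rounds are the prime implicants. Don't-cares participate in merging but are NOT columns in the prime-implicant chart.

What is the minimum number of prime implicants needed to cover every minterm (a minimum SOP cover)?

7

size-2^0 implicants → 00001(✓)  00010(✓)  00101(✓)  00110(✓)  01000(✓)  01001(✓)  01011(✓)  01100(✓)  01101(✓)  01111(✓)  10000(✓)  10010(✓)  10011(✓)  10100(✓)  10111(✓)  11000(✓)  11011(✓)  11100(✓)  11101(✓)
size-2^1 implicants → -0010  -1000(✓)  -1011  -1100(✓)  -1101(✓)  0-001(✓)  0-101(✓)  00-01(✓)  00-10  01-00(✓)  01-01(✓)  01-11(✓)  010-1(✓)  0100-(✓)  011-1(✓)  0110-(✓)  1-000(✓)  1-011  1-100(✓)  10-00(✓)  10-11  100-0  1001-  11-00(✓)  1110-(✓)
size-2^2 implicants → -1-00  -110-  0--01  01--1  01-0-  1--00
Unchecked terms (primes): -0010, -1-00, -1011, -110-, 0--01, 00-10, 01--1, 01-0-, 1--00, 1-011, 10-11, 100-0, 1001-
Minterm coverage:
  m1 ⊆ 0--01 [E]
  m5 ⊆ 0--01 [E]
  m6 ⊆ 00-10 [E]
  m9 ⊆ 0--01,01--1,01-0-
  m11 ⊆ -1011,01--1
  m12 ⊆ -1-00,-110-,01-0-
  m13 ⊆ -110-,0--01,01--1,01-0-
  m16 ⊆ 1--00,100-0
  m18 ⊆ -0010,100-0,1001-
  m20 ⊆ 1--00 [E]
  m23 ⊆ 10-11 [E]
  m24 ⊆ -1-00,1--00
  m27 ⊆ -1011,1-011
  m28 ⊆ -1-00,-110-,1--00
  m29 ⊆ -110- [E]
E = {-110-, 0--01, 00-10, 1--00, 10-11}
Petrick residual → -0010, -1011
Cover = b'c'de' + bc'de + bcd' + a'd'e + a'b'de' + ad'e' + ab'de  |cover|=7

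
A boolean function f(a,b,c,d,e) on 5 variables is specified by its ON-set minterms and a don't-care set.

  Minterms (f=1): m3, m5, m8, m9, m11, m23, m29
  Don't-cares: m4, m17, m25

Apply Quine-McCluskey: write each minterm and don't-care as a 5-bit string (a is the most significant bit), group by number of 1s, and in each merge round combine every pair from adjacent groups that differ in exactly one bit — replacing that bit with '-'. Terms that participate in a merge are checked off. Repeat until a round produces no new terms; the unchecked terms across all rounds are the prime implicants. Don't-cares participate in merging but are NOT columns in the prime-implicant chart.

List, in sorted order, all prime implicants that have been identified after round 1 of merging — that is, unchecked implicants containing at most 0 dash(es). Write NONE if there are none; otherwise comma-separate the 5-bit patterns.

10111

size-2^0 implicants → 00011(✓)  00100(✓)  00101(✓)  01000(✓)  01001(✓)  01011(✓)  10001(✓)  10111  11001(✓)  11101(✓)
size-2^1 implicants → -1001  0-011  0010-  010-1  0100-  1-001  11-01
Unchecked terms (primes): -1001, 0-011, 0010-, 010-1, 0100-, 1-001, 10111, 11-01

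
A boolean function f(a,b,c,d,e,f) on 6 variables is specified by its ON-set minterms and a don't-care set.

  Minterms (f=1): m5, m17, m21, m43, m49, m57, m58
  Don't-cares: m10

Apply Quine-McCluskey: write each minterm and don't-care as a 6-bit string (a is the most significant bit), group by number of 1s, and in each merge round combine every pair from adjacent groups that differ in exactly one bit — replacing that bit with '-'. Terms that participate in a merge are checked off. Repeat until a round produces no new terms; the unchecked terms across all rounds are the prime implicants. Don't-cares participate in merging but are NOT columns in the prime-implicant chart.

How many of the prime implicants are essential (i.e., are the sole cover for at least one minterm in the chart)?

4

Round 0: 000101✓ 001010 010001✓ 010101✓ 101011 110001✓ 111001✓ 111010
Round 1: -10001 0-0101 010-01 11-001
PIs = {-10001, 0-0101, 001010, 010-01, 101011, 11-001, 111010}
Coverage chart:
  m5: 0-0101 ←essential
  m17: -10001,010-01
  m21: 0-0101,010-01
  m43: 101011 ←essential
  m49: -10001,11-001
  m57: 11-001 ←essential
  m58: 111010 ←essential
Essential: 0-0101, 101011, 11-001, 111010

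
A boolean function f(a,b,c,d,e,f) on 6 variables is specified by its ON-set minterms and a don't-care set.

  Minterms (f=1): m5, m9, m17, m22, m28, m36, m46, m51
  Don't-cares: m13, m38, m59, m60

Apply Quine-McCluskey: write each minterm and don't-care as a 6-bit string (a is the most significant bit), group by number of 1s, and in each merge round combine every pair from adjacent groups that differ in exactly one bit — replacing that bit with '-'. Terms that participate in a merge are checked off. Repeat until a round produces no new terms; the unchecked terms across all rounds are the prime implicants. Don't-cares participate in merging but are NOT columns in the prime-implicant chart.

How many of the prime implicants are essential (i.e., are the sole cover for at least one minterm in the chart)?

8

size-2^0 implicants → 000101(✓)  001001(✓)  001101(✓)  010001  010110  011100(✓)  100100(✓)  100110(✓)  101110(✓)  110011(✓)  111011(✓)  111100(✓)
size-2^1 implicants → -11100  00-101  001-01  10-110  1001-0  11-011
Unchecked terms (primes): -11100, 00-101, 001-01, 010001, 010110, 10-110, 1001-0, 11-011
Minterm coverage:
  m5 ⊆ 00-101 [E]
  m9 ⊆ 001-01 [E]
  m17 ⊆ 010001 [E]
  m22 ⊆ 010110 [E]
  m28 ⊆ -11100 [E]
  m36 ⊆ 1001-0 [E]
  m46 ⊆ 10-110 [E]
  m51 ⊆ 11-011 [E]
E = {-11100, 00-101, 001-01, 010001, 010110, 10-110, 1001-0, 11-011}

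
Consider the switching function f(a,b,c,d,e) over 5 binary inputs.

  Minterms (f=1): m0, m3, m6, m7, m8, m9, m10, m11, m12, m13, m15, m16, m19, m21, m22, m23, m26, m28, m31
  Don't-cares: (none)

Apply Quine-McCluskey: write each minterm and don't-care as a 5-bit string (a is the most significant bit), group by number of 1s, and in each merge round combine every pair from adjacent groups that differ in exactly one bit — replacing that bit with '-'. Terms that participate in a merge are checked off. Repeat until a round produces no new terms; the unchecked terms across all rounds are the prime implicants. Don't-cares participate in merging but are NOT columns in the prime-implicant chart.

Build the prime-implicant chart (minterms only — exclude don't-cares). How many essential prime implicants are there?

[col 0] 00000*, 00011*, 00110*, 00111*, 01000*, 01001*, 01010*, 01011*, 01100*, 01101*, 01111*, 10000*, 10011*, 10101*, 10110*, 10111*, 11010*, 11100*, 11111*
[col 1] -0000, -0011*, -0110*, -0111*, -1010, -1100, -1111*, 0-000, 0-011*, 0-111*, 00-11*, 0011-*, 01-00*, 01-01*, 01-11*, 010-0*, 010-1*, 0100-*, 0101-*, 011-1*, 0110-*, 1-111*, 10-11*, 101-1, 1011-*
[col 2] --111, -0-11, -011-, 0--11, 01--1, 01-0-, 010--
Prime implicants: --111, -0-11, -0000, -011-, -1010, -1100, 0--11, 0-000, 01--1, 01-0-, 010--, 101-1
PI chart (minterm → PIs covering it):
  0 | -0000,0-000
  3 | -0-11,0--11
  6 | -011-  (sole → essential)
  7 | --111,-0-11,-011-,0--11
  8 | 0-000,01-0-,010--
  9 | 01--1,01-0-,010--
  10 | -1010,010--
  11 | 0--11,01--1,010--
  12 | -1100,01-0-
  13 | 01--1,01-0-
  15 | --111,0--11,01--1
  16 | -0000  (sole → essential)
  19 | -0-11  (sole → essential)
  21 | 101-1  (sole → essential)
  22 | -011-  (sole → essential)
  23 | --111,-0-11,-011-,101-1
  26 | -1010  (sole → essential)
  28 | -1100  (sole → essential)
  31 | --111  (sole → essential)
Essential prime implicants: --111, -0-11, -0000, -011-, -1010, -1100, 101-1

7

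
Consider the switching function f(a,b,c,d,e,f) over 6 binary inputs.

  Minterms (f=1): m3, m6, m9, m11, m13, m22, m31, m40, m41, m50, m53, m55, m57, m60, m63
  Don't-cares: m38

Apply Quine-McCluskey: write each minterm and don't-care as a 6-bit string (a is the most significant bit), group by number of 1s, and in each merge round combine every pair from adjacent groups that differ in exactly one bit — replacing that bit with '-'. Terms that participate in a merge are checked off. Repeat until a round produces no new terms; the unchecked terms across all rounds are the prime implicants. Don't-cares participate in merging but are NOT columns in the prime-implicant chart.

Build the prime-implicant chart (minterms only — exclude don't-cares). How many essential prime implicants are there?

Round 0: 000011✓ 000110✓ 001001✓ 001011✓ 001101✓ 010110✓ 011111✓ 100110✓ 101000✓ 101001✓ 110010 110101✓ 110111✓ 111001✓ 111100 111111✓
Round 1: -00110 -01001 -11111 0-0110 00-011 001-01 0010-1 1-1001 10100- 11-111 1101-1
PIs = {-00110, -01001, -11111, 0-0110, 00-011, 001-01, 0010-1, 1-1001, 10100-, 11-111, 110010, 1101-1, 111100}
Coverage chart:
  m3: 00-011 ←essential
  m6: -00110,0-0110
  m9: -01001,001-01,0010-1
  m11: 00-011,0010-1
  m13: 001-01 ←essential
  m22: 0-0110 ←essential
  m31: -11111 ←essential
  m40: 10100- ←essential
  m41: -01001,1-1001,10100-
  m50: 110010 ←essential
  m53: 1101-1 ←essential
  m55: 11-111,1101-1
  m57: 1-1001 ←essential
  m60: 111100 ←essential
  m63: -11111,11-111
Essential: -11111, 0-0110, 00-011, 001-01, 1-1001, 10100-, 110010, 1101-1, 111100

9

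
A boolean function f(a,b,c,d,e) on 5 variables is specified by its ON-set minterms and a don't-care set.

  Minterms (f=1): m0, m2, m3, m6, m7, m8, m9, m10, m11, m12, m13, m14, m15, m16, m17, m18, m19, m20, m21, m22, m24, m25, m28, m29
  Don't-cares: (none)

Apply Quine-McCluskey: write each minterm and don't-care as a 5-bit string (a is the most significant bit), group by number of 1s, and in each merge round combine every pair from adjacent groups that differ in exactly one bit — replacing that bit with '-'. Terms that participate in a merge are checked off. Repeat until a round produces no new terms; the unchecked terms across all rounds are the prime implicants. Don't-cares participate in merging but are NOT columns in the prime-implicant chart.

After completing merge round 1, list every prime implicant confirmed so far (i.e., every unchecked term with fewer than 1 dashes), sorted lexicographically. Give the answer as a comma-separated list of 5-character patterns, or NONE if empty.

NONE

[col 0] 00000*, 00010*, 00011*, 00110*, 00111*, 01000*, 01001*, 01010*, 01011*, 01100*, 01101*, 01110*, 01111*, 10000*, 10001*, 10010*, 10011*, 10100*, 10101*, 10110*, 11000*, 11001*, 11100*, 11101*
[col 1] -0000*, -0010*, -0011*, -0110*, -1000*, -1001*, -1100*, -1101*, 0-000*, 0-010*, 0-011*, 0-110*, 0-111*, 00-10*, 00-11*, 000-0*, 0001-*, 0011-*, 01-00*, 01-01*, 01-10*, 01-11*, 010-0*, 010-1*, 0100-*, 0101-*, 011-0*, 011-1*, 0110-*, 0111-*, 1-000*, 1-001*, 1-100*, 1-101*, 10-00*, 10-01*, 10-10*, 100-0*, 100-1*, 1000-*, 1001-*, 101-0*, 1010-*, 11-00*, 11-01*, 1100-*, 1110-*
[col 2] --000, -0-10, -00-0, -001-, -1-00*, -1-01*, -100-*, -110-*, 0--10*, 0--11*, 0-0-0, 0-01-*, 0-11-*, 00-1-*, 01--0*, 01--1*, 01-0-*, 01-1-*, 010--*, 011--*, 1--00*, 1--01*, 1-00-*, 1-10-*, 10--0, 10-0-*, 100--, 11-0-*
[col 3] -1-0-, 0--1-, 01---, 1--0-
Prime implicants: --000, -0-10, -00-0, -001-, -1-0-, 0--1-, 0-0-0, 01---, 1--0-, 10--0, 100--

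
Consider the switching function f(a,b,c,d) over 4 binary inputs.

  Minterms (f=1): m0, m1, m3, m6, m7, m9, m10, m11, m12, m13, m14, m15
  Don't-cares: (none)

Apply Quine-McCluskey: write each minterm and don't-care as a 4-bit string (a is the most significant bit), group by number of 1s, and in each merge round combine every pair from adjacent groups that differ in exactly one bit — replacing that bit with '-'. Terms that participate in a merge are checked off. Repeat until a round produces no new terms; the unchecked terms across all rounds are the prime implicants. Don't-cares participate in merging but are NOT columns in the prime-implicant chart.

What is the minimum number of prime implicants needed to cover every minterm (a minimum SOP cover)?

5

Round 0: 0000✓ 0001✓ 0011✓ 0110✓ 0111✓ 1001✓ 1010✓ 1011✓ 1100✓ 1101✓ 1110✓ 1111✓
Round 1: -001✓ -011✓ -110✓ -111✓ 0-11✓ 00-1✓ 000- 011-✓ 1-01✓ 1-10✓ 1-11✓ 10-1✓ 101-✓ 11-0✓ 11-1✓ 110-✓ 111-✓
Round 2: --11 -0-1 -11- 1--1 1-1- 11--
PIs = {--11, -0-1, -11-, 000-, 1--1, 1-1-, 11--}
Coverage chart:
  m0: 000- ←essential
  m1: -0-1,000-
  m3: --11,-0-1
  m6: -11- ←essential
  m7: --11,-11-
  m9: -0-1,1--1
  m10: 1-1- ←essential
  m11: --11,-0-1,1--1,1-1-
  m12: 11-- ←essential
  m13: 1--1,11--
  m14: -11-,1-1-,11--
  m15: --11,-11-,1--1,1-1-,11--
Essential: -11-, 000-, 1-1-, 11--
Petrick residual → -0-1
Min cover (5 terms): b'd + bc + a'b'c' + ac + ab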